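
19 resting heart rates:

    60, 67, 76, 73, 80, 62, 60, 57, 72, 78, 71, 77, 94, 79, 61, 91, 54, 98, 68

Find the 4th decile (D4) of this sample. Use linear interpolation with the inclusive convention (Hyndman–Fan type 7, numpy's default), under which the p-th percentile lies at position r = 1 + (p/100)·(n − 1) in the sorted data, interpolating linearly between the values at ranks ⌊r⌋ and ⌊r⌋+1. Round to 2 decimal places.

Sorted: 54, 57, 60, 60, 61, 62, 67, 68, 71, 72, 73, 76, 77, 78, 79, 80, 91, 94, 98.
n = 19.
r = 1 + (40/100)·(19 − 1) = 1 + 7.2 = 8.2.
Rank 8 is 68 and rank 9 is 71.
Interpolate: 68 + 0.2·(71 − 68) = 68 + 0.2·3 = 68.6.

68.60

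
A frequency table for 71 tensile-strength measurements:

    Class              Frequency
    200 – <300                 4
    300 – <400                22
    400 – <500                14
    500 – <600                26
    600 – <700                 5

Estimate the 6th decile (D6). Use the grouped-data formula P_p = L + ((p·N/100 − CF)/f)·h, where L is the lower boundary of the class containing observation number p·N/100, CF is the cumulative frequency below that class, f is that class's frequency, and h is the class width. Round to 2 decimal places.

510.00

N = 71; target position k = 60/100 · 71 = 42.6.
Cumulative frequencies: 4, 26, 40, 66, 71.
Observation 42.6 falls in the class 500 – <600.
L = 500, CF = 40, f = 26, h = 100.
P60 = 500 + ((42.6 − 40)/26)·100 = 500 + 10 = 510.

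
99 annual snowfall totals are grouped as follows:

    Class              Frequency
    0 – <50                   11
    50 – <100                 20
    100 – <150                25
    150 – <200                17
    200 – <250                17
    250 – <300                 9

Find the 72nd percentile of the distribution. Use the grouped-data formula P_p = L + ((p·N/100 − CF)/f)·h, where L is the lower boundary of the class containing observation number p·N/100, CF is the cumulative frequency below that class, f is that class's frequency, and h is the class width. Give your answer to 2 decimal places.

194.94

N = 99; target position k = 72/100 · 99 = 71.28.
Cumulative frequencies: 11, 31, 56, 73, 90, 99.
Observation 71.28 falls in the class 150 – <200.
L = 150, CF = 56, f = 17, h = 50.
P72 = 150 + ((71.28 − 56)/17)·50 = 150 + 44.9412 = 194.941.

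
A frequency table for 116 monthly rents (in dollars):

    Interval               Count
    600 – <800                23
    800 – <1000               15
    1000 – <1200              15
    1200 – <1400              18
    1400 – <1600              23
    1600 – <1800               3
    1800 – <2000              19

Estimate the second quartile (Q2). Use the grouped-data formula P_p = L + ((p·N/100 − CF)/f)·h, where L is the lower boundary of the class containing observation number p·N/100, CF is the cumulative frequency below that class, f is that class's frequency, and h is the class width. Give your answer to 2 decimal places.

N = 116; target position k = 50/100 · 116 = 58.
Cumulative frequencies: 23, 38, 53, 71, 94, 97, 116.
Observation 58 falls in the class 1200 – <1400.
L = 1200, CF = 53, f = 18, h = 200.
P50 = 1200 + ((58 − 53)/18)·200 = 1200 + 55.5556 = 1255.56.

1255.56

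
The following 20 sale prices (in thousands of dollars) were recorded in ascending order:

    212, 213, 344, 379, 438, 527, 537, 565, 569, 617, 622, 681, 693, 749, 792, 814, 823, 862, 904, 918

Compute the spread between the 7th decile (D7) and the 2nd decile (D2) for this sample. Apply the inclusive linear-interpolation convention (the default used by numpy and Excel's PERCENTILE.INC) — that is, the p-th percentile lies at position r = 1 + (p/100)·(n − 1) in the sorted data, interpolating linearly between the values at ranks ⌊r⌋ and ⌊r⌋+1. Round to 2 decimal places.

n = 20.
P20: r = 4.8; ranks 4–5 are 379, 438; interpolating gives 426.2.
P70: r = 14.3; ranks 14–15 are 749, 792; interpolating gives 761.9.
Difference: 761.9 − 426.2 = 335.7.

335.70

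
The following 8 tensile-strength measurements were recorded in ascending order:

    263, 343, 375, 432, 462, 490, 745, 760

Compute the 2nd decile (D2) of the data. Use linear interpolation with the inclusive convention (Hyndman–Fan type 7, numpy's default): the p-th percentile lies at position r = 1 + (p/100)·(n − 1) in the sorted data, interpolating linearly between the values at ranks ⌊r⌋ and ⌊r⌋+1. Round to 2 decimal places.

355.80

n = 8.
r = 1 + (20/100)·(8 − 1) = 1 + 1.4 = 2.4.
Rank 2 is 343 and rank 3 is 375.
Interpolate: 343 + 0.4·(375 − 343) = 343 + 0.4·32 = 355.8.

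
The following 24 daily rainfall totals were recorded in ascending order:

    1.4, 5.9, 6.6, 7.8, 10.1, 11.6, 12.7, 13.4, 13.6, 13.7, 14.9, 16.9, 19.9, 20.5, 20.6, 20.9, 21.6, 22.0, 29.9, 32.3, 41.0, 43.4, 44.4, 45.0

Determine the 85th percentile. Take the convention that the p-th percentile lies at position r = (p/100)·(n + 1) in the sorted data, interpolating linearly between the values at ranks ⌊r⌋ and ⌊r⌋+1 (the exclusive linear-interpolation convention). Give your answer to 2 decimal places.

41.60

n = 24.
r = (85/100)·(24 + 1) = 21.25.
Rank 21 is 41.0 and rank 22 is 43.4.
Interpolate: 41.0 + 0.25·(43.4 − 41.0) = 41.0 + 0.25·2.4 = 41.6.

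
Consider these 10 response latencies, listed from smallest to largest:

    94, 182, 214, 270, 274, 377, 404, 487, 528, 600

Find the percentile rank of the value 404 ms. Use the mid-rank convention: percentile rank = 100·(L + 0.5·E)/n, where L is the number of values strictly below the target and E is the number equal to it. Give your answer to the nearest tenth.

Count below 404: L = 6; count equal: E = 1; n = 10.
Percentile rank = 100·(6 + 0.5·1)/10 = 100·6.5/10 = 65.

65.0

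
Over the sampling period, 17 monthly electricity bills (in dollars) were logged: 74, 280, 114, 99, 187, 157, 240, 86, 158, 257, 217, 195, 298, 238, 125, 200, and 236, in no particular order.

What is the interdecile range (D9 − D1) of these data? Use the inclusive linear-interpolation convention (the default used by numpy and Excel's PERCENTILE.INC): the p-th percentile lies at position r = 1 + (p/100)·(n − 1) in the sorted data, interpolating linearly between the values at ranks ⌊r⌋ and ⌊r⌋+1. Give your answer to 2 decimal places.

Sorted: 74, 86, 99, 114, 125, 157, 158, 187, 195, 200, 217, 236, 238, 240, 257, 280, 298.
n = 17.
P10: r = 2.6; ranks 2–3 are 86, 99; interpolating gives 93.8.
P90: r = 15.4; ranks 15–16 are 257, 280; interpolating gives 266.2.
Difference: 266.2 − 93.8 = 172.4.

172.40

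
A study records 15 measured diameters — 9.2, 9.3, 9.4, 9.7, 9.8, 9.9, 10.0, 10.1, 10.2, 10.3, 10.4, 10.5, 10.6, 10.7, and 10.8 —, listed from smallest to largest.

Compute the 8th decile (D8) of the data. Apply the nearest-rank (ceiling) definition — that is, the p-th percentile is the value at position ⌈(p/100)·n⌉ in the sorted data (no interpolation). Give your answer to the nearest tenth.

n = 15.
Position = ⌈80/100 · 15⌉ = ⌈12⌉ = 12.
The value at rank 12 is 10.5.

10.5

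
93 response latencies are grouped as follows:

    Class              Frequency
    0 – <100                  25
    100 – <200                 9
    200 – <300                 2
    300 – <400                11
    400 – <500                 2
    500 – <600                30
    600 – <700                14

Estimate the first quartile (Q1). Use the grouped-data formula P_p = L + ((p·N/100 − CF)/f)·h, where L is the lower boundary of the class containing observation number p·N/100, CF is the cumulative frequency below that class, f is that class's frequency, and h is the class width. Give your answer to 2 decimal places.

N = 93; target position k = 25/100 · 93 = 23.25.
Cumulative frequencies: 25, 34, 36, 47, 49, 79, 93.
Observation 23.25 falls in the class 0 – <100.
L = 0, CF = 0, f = 25, h = 100.
P25 = 0 + ((23.25 − 0)/25)·100 = 0 + 93 = 93.

93.00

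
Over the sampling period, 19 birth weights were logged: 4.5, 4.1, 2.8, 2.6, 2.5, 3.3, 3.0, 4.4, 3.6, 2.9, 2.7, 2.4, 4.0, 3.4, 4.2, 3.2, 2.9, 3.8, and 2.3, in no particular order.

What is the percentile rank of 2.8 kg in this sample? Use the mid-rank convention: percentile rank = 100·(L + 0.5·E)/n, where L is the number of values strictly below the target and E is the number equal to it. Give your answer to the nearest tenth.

28.9

Sorted: 2.3, 2.4, 2.5, 2.6, 2.7, 2.8, 2.9, 2.9, 3.0, 3.2, 3.3, 3.4, 3.6, 3.8, 4.0, 4.1, 4.2, 4.4, 4.5.
Count below 2.8: L = 5; count equal: E = 1; n = 19.
Percentile rank = 100·(5 + 0.5·1)/19 = 100·5.5/19 = 28.95.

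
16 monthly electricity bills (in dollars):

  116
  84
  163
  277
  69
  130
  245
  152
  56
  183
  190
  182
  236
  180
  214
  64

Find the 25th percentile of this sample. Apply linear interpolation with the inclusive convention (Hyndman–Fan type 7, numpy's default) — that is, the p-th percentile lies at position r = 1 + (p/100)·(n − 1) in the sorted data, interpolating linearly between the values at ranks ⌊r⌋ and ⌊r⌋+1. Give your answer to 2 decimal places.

108.00

Sorted: 56, 64, 69, 84, 116, 130, 152, 163, 180, 182, 183, 190, 214, 236, 245, 277.
n = 16.
r = 1 + (25/100)·(16 − 1) = 1 + 3.75 = 4.75.
Rank 4 is 84 and rank 5 is 116.
Interpolate: 84 + 0.75·(116 − 84) = 84 + 0.75·32 = 108.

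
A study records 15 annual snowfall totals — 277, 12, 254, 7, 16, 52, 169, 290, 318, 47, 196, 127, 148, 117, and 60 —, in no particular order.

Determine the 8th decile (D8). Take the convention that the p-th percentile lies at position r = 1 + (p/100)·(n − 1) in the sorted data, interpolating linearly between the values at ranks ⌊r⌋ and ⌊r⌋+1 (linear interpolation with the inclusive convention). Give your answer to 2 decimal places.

Sorted: 7, 12, 16, 47, 52, 60, 117, 127, 148, 169, 196, 254, 277, 290, 318.
n = 15.
r = 1 + (80/100)·(15 − 1) = 1 + 11.2 = 12.2.
Rank 12 is 254 and rank 13 is 277.
Interpolate: 254 + 0.2·(277 − 254) = 254 + 0.2·23 = 258.6.

258.60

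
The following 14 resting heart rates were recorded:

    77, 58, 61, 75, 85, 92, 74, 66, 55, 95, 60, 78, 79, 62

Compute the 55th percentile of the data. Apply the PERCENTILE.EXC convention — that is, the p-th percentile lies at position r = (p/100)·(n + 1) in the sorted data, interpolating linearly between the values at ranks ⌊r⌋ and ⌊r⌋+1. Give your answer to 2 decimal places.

75.50

Sorted: 55, 58, 60, 61, 62, 66, 74, 75, 77, 78, 79, 85, 92, 95.
n = 14.
r = (55/100)·(14 + 1) = 8.25.
Rank 8 is 75 and rank 9 is 77.
Interpolate: 75 + 0.25·(77 − 75) = 75 + 0.25·2 = 75.5.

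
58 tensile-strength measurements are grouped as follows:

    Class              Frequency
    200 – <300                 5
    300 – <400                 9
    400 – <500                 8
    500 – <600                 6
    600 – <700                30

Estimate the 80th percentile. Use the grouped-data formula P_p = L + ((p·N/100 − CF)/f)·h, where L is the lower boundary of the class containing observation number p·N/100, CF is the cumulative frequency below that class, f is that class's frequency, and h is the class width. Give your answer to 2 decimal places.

661.33

N = 58; target position k = 80/100 · 58 = 46.4.
Cumulative frequencies: 5, 14, 22, 28, 58.
Observation 46.4 falls in the class 600 – <700.
L = 600, CF = 28, f = 30, h = 100.
P80 = 600 + ((46.4 − 28)/30)·100 = 600 + 61.3333 = 661.333.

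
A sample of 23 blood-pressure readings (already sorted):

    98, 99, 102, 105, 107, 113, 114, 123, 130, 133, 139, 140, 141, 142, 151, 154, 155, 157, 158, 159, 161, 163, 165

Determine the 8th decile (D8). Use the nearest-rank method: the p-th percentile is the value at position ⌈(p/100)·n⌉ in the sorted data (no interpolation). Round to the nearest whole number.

158

n = 23.
Position = ⌈80/100 · 23⌉ = ⌈18.4⌉ = 19.
The value at rank 19 is 158.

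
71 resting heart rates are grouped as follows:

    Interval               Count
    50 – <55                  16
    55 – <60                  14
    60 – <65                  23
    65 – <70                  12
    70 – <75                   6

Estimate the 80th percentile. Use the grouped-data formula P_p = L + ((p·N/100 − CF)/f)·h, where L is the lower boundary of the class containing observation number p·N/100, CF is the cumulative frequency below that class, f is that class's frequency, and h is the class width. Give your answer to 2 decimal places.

66.58

N = 71; target position k = 80/100 · 71 = 56.8.
Cumulative frequencies: 16, 30, 53, 65, 71.
Observation 56.8 falls in the class 65 – <70.
L = 65, CF = 53, f = 12, h = 5.
P80 = 65 + ((56.8 − 53)/12)·5 = 65 + 1.58333 = 66.5833.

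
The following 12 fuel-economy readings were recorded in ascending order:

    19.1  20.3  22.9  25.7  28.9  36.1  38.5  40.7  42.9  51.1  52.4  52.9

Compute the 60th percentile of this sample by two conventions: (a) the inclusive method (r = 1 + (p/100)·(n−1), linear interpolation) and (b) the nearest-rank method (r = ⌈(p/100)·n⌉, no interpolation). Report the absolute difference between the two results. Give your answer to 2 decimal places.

n = 12.
(a) r = 7.6; between ranks 7 (38.5) and 8 (40.7): 39.82.
(b) the nearest-rank method: rank 8 → 40.7.
|39.82 − 40.7| = 0.88.

0.88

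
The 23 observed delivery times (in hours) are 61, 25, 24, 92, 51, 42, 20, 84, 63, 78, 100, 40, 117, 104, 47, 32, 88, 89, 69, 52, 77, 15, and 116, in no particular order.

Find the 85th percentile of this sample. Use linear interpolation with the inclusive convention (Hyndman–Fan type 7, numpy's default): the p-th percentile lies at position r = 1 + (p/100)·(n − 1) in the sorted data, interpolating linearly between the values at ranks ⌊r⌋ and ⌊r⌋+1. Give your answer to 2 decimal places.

Sorted: 15, 20, 24, 25, 32, 40, 42, 47, 51, 52, 61, 63, 69, 77, 78, 84, 88, 89, 92, 100, 104, 116, 117.
n = 23.
r = 1 + (85/100)·(23 − 1) = 1 + 18.7 = 19.7.
Rank 19 is 92 and rank 20 is 100.
Interpolate: 92 + 0.7·(100 − 92) = 92 + 0.7·8 = 97.6.

97.60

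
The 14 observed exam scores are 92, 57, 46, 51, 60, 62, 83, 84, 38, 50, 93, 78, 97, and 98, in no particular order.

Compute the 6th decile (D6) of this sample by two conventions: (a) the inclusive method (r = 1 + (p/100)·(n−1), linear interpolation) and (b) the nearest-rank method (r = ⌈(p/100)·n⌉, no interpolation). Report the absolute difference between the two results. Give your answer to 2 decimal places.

Sorted: 38, 46, 50, 51, 57, 60, 62, 78, 83, 84, 92, 93, 97, 98.
n = 14.
(a) r = 8.8; between ranks 8 (78) and 9 (83): 82.
(b) the nearest-rank method: rank 9 → 83.
|82 − 83| = 1.

1.00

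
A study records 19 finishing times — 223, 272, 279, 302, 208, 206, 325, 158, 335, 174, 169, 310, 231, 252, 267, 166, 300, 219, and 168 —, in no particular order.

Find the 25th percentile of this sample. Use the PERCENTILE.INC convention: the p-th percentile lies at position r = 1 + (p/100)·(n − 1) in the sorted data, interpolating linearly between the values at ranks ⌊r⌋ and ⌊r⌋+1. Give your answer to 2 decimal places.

190.00

Sorted: 158, 166, 168, 169, 174, 206, 208, 219, 223, 231, 252, 267, 272, 279, 300, 302, 310, 325, 335.
n = 19.
r = 1 + (25/100)·(19 − 1) = 1 + 4.5 = 5.5.
Rank 5 is 174 and rank 6 is 206.
Interpolate: 174 + 0.5·(206 − 174) = 174 + 0.5·32 = 190.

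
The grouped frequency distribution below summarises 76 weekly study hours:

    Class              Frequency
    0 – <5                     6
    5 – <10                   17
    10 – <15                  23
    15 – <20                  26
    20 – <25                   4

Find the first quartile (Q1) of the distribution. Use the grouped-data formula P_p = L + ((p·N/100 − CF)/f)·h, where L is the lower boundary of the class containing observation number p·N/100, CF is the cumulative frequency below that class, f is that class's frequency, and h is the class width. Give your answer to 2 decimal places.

N = 76; target position k = 25/100 · 76 = 19.
Cumulative frequencies: 6, 23, 46, 72, 76.
Observation 19 falls in the class 5 – <10.
L = 5, CF = 6, f = 17, h = 5.
P25 = 5 + ((19 − 6)/17)·5 = 5 + 3.82353 = 8.82353.

8.82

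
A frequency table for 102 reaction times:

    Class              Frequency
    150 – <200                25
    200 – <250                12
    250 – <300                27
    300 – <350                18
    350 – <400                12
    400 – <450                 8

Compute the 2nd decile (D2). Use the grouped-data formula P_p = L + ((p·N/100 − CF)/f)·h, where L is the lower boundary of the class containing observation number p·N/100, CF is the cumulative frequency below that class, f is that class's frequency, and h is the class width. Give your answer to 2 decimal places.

N = 102; target position k = 20/100 · 102 = 20.4.
Cumulative frequencies: 25, 37, 64, 82, 94, 102.
Observation 20.4 falls in the class 150 – <200.
L = 150, CF = 0, f = 25, h = 50.
P20 = 150 + ((20.4 − 0)/25)·50 = 150 + 40.8 = 190.8.

190.80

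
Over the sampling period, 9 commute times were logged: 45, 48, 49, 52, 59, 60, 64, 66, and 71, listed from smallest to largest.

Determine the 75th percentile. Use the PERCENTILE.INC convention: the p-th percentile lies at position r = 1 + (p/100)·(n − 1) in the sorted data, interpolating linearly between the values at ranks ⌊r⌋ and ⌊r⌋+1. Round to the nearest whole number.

n = 9.
r = 1 + (75/100)·(9 − 1) = 1 + 6 = 7.
r is an integer, so P75 is the value at rank 7: 64.

64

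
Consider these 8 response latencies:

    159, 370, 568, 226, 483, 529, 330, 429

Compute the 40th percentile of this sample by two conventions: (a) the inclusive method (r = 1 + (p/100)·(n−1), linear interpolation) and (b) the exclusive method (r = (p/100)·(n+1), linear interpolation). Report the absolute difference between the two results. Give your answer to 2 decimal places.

Sorted: 159, 226, 330, 370, 429, 483, 529, 568.
n = 8.
(a) r = 3.8; between ranks 3 (330) and 4 (370): 362.
(b) r = 3.6; between ranks 3 (330) and 4 (370): 354.
|362 − 354| = 8.

8.00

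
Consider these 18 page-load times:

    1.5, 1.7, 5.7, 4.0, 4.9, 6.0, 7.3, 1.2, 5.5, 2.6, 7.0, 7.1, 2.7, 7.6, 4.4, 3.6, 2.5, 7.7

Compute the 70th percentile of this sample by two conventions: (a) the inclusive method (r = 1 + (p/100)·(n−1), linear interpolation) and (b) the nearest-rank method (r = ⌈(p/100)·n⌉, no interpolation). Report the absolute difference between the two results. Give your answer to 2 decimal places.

Sorted: 1.2, 1.5, 1.7, 2.5, 2.6, 2.7, 3.6, 4.0, 4.4, 4.9, 5.5, 5.7, 6.0, 7.0, 7.1, 7.3, 7.6, 7.7.
n = 18.
(a) r = 12.9; between ranks 12 (5.7) and 13 (6.0): 5.97.
(b) the nearest-rank method: rank 13 → 6.
|5.97 − 6| = 0.03.

0.03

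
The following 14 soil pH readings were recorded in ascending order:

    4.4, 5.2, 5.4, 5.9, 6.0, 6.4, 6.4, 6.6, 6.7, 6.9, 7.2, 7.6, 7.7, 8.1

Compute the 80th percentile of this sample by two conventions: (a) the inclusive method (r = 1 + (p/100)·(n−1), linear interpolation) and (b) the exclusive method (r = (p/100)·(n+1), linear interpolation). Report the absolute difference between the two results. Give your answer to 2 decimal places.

n = 14.
(a) r = 11.4; between ranks 11 (7.2) and 12 (7.6): 7.36.
(b) r = 12 → value at rank 12 = 7.6.
|7.36 − 7.6| = 0.24.

0.24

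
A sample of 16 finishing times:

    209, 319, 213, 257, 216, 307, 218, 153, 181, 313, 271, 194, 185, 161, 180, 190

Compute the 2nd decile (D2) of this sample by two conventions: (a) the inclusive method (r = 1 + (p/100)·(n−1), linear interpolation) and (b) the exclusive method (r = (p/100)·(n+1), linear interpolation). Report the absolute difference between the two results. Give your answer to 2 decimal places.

Sorted: 153, 161, 180, 181, 185, 190, 194, 209, 213, 216, 218, 257, 271, 307, 313, 319.
n = 16.
(a) r = 4 → value at rank 4 = 181.
(b) r = 3.4; between ranks 3 (180) and 4 (181): 180.4.
|181 − 180.4| = 0.6.

0.60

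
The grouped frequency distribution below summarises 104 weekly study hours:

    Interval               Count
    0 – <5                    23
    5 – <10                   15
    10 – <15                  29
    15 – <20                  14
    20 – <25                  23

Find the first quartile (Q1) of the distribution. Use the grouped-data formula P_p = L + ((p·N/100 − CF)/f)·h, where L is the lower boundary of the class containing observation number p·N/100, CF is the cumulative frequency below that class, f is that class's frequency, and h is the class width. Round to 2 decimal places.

6.00

N = 104; target position k = 25/100 · 104 = 26.
Cumulative frequencies: 23, 38, 67, 81, 104.
Observation 26 falls in the class 5 – <10.
L = 5, CF = 23, f = 15, h = 5.
P25 = 5 + ((26 − 23)/15)·5 = 5 + 1 = 6.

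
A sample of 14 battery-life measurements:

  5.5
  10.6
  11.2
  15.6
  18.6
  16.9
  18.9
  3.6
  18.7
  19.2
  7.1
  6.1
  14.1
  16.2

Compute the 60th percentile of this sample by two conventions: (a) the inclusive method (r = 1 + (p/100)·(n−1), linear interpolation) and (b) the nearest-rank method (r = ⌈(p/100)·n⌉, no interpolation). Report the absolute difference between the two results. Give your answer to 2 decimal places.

Sorted: 3.6, 5.5, 6.1, 7.1, 10.6, 11.2, 14.1, 15.6, 16.2, 16.9, 18.6, 18.7, 18.9, 19.2.
n = 14.
(a) r = 8.8; between ranks 8 (15.6) and 9 (16.2): 16.08.
(b) the nearest-rank method: rank 9 → 16.2.
|16.08 − 16.2| = 0.12.

0.12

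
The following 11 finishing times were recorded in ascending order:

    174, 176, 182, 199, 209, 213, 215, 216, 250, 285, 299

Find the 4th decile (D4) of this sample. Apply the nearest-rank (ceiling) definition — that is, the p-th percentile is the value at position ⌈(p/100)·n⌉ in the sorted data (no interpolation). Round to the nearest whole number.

209

n = 11.
Position = ⌈40/100 · 11⌉ = ⌈4.4⌉ = 5.
The value at rank 5 is 209.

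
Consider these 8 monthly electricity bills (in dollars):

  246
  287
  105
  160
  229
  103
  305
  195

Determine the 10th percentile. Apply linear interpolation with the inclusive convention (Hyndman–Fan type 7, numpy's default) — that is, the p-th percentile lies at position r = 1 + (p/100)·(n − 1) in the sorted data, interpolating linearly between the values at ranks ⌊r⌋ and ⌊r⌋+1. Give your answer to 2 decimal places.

Sorted: 103, 105, 160, 195, 229, 246, 287, 305.
n = 8.
r = 1 + (10/100)·(8 − 1) = 1 + 0.7 = 1.7.
Rank 1 is 103 and rank 2 is 105.
Interpolate: 103 + 0.7·(105 − 103) = 103 + 0.7·2 = 104.4.

104.40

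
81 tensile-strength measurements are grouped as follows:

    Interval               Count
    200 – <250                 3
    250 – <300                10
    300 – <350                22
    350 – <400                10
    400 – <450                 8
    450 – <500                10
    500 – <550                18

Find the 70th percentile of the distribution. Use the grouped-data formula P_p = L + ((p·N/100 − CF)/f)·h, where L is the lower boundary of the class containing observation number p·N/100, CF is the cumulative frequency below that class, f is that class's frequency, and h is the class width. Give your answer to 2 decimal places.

468.50

N = 81; target position k = 70/100 · 81 = 56.7.
Cumulative frequencies: 3, 13, 35, 45, 53, 63, 81.
Observation 56.7 falls in the class 450 – <500.
L = 450, CF = 53, f = 10, h = 50.
P70 = 450 + ((56.7 − 53)/10)·50 = 450 + 18.5 = 468.5.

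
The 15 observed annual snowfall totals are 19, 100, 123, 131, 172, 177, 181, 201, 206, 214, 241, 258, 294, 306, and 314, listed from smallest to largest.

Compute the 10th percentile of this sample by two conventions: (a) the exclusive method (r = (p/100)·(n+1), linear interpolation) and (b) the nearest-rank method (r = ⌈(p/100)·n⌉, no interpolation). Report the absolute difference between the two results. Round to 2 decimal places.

32.40

n = 15.
(a) r = 1.6; between ranks 1 (19) and 2 (100): 67.6.
(b) the nearest-rank method: rank 2 → 100.
|67.6 − 100| = 32.4.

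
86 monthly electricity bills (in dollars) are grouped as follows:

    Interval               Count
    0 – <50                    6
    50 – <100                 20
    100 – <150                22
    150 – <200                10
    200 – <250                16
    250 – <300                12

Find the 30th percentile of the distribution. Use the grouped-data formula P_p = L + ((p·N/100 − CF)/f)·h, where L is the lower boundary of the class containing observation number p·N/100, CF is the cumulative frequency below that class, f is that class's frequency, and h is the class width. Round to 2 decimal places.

99.50

N = 86; target position k = 30/100 · 86 = 25.8.
Cumulative frequencies: 6, 26, 48, 58, 74, 86.
Observation 25.8 falls in the class 50 – <100.
L = 50, CF = 6, f = 20, h = 50.
P30 = 50 + ((25.8 − 6)/20)·50 = 50 + 49.5 = 99.5.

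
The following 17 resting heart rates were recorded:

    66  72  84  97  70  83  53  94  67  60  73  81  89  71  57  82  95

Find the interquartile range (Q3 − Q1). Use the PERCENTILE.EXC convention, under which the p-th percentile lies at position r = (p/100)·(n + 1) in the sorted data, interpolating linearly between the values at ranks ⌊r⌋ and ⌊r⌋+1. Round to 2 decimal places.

20.00

Sorted: 53, 57, 60, 66, 67, 70, 71, 72, 73, 81, 82, 83, 84, 89, 94, 95, 97.
n = 17.
P25: r = 4.5; ranks 4–5 are 66, 67; interpolating gives 66.5.
P75: r = 13.5; ranks 13–14 are 84, 89; interpolating gives 86.5.
Difference: 86.5 − 66.5 = 20.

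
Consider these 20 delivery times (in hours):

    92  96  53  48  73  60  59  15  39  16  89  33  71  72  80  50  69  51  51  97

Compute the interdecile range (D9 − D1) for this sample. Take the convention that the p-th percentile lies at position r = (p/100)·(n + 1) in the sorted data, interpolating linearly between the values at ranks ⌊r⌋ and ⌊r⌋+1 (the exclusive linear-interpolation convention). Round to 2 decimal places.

Sorted: 15, 16, 33, 39, 48, 50, 51, 51, 53, 59, 60, 69, 71, 72, 73, 80, 89, 92, 96, 97.
n = 20.
P10: r = 2.1; ranks 2–3 are 16, 33; interpolating gives 17.7.
P90: r = 18.9; ranks 18–19 are 92, 96; interpolating gives 95.6.
Difference: 95.6 − 17.7 = 77.9.

77.90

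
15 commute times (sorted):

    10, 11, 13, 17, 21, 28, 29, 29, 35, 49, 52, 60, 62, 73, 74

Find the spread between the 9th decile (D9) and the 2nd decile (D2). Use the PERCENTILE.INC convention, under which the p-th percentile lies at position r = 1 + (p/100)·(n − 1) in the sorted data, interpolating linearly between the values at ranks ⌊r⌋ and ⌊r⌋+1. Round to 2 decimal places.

52.40

n = 15.
P20: r = 3.8; ranks 3–4 are 13, 17; interpolating gives 16.2.
P90: r = 13.6; ranks 13–14 are 62, 73; interpolating gives 68.6.
Difference: 68.6 − 16.2 = 52.4.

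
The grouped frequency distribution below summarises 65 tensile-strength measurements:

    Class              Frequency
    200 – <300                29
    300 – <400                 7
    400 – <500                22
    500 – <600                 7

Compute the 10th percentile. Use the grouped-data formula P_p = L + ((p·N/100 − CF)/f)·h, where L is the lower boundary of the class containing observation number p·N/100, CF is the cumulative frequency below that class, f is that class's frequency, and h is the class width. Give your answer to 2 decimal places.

222.41

N = 65; target position k = 10/100 · 65 = 6.5.
Cumulative frequencies: 29, 36, 58, 65.
Observation 6.5 falls in the class 200 – <300.
L = 200, CF = 0, f = 29, h = 100.
P10 = 200 + ((6.5 − 0)/29)·100 = 200 + 22.4138 = 222.414.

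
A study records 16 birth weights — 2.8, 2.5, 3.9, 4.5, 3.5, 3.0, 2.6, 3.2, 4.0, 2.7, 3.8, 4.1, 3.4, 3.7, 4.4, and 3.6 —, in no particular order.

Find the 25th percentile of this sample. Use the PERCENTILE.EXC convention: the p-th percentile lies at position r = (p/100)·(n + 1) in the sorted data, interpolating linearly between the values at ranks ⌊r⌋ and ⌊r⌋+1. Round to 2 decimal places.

Sorted: 2.5, 2.6, 2.7, 2.8, 3.0, 3.2, 3.4, 3.5, 3.6, 3.7, 3.8, 3.9, 4.0, 4.1, 4.4, 4.5.
n = 16.
r = (25/100)·(16 + 1) = 4.25.
Rank 4 is 2.8 and rank 5 is 3.0.
Interpolate: 2.8 + 0.25·(3.0 − 2.8) = 2.8 + 0.25·0.2 = 2.85.

2.85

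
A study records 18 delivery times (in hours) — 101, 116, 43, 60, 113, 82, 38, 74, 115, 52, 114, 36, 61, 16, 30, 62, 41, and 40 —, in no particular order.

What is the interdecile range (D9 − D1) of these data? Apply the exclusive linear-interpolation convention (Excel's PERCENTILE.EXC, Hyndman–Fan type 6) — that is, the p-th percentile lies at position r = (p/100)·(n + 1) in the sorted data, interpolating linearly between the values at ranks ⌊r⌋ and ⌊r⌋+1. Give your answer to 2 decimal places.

Sorted: 16, 30, 36, 38, 40, 41, 43, 52, 60, 61, 62, 74, 82, 101, 113, 114, 115, 116.
n = 18.
P10: r = 1.9; ranks 1–2 are 16, 30; interpolating gives 28.6.
P90: r = 17.1; ranks 17–18 are 115, 116; interpolating gives 115.1.
Difference: 115.1 − 28.6 = 86.5.

86.50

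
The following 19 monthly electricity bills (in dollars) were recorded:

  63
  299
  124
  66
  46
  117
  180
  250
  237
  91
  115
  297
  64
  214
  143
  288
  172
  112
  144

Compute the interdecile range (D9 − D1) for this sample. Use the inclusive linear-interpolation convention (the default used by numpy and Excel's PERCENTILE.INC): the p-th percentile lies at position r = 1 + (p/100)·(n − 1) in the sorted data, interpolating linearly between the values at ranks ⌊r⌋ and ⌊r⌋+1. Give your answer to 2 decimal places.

226.00

Sorted: 46, 63, 64, 66, 91, 112, 115, 117, 124, 143, 144, 172, 180, 214, 237, 250, 288, 297, 299.
n = 19.
P10: r = 2.8; ranks 2–3 are 63, 64; interpolating gives 63.8.
P90: r = 17.2; ranks 17–18 are 288, 297; interpolating gives 289.8.
Difference: 289.8 − 63.8 = 226.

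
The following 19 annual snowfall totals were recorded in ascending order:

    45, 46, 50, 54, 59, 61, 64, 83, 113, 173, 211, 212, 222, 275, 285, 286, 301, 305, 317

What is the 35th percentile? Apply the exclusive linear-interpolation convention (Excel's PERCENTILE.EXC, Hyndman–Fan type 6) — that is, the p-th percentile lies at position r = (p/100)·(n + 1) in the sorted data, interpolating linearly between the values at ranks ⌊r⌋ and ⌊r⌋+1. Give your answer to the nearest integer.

n = 19.
r = (35/100)·(19 + 1) = 7.
r is an integer, so P35 is the value at rank 7: 64.

64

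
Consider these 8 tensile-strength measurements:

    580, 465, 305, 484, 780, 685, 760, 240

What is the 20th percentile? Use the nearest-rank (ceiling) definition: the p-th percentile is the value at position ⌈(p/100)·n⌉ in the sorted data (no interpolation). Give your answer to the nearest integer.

Sorted: 240, 305, 465, 484, 580, 685, 760, 780.
n = 8.
Position = ⌈20/100 · 8⌉ = ⌈1.6⌉ = 2.
The value at rank 2 is 305.

305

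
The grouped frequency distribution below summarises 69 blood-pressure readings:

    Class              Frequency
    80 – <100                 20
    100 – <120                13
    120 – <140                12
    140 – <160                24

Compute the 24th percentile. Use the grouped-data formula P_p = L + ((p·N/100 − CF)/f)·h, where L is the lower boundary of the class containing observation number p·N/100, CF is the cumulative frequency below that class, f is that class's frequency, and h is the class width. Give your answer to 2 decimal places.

96.56

N = 69; target position k = 24/100 · 69 = 16.56.
Cumulative frequencies: 20, 33, 45, 69.
Observation 16.56 falls in the class 80 – <100.
L = 80, CF = 0, f = 20, h = 20.
P24 = 80 + ((16.56 − 0)/20)·20 = 80 + 16.56 = 96.56.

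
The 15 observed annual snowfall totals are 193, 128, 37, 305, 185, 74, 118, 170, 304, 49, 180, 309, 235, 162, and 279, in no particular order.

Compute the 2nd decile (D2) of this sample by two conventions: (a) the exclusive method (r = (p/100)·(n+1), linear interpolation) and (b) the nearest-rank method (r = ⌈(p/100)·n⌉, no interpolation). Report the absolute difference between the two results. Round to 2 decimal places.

8.80

Sorted: 37, 49, 74, 118, 128, 162, 170, 180, 185, 193, 235, 279, 304, 305, 309.
n = 15.
(a) r = 3.2; between ranks 3 (74) and 4 (118): 82.8.
(b) the nearest-rank method: rank 3 → 74.
|82.8 − 74| = 8.8.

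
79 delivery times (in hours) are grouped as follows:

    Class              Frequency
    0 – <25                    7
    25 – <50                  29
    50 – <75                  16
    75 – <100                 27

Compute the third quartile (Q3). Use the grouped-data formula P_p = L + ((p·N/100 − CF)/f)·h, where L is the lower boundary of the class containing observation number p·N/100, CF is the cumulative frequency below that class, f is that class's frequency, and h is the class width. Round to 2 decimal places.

81.71

N = 79; target position k = 75/100 · 79 = 59.25.
Cumulative frequencies: 7, 36, 52, 79.
Observation 59.25 falls in the class 75 – <100.
L = 75, CF = 52, f = 27, h = 25.
P75 = 75 + ((59.25 − 52)/27)·25 = 75 + 6.71296 = 81.713.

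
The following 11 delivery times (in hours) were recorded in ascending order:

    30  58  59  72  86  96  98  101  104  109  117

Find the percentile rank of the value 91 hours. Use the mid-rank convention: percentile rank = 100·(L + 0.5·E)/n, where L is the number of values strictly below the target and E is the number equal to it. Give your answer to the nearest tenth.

45.5

Count below 91: L = 5; count equal: E = 0; n = 11.
Percentile rank = 100·(5 + 0.5·0)/11 = 100·5/11 = 45.45.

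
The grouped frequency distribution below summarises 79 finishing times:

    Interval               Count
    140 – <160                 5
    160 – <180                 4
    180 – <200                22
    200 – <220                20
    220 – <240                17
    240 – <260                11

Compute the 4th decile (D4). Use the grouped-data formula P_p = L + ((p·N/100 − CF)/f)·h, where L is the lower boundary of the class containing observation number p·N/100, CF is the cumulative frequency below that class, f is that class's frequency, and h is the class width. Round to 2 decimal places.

N = 79; target position k = 40/100 · 79 = 31.6.
Cumulative frequencies: 5, 9, 31, 51, 68, 79.
Observation 31.6 falls in the class 200 – <220.
L = 200, CF = 31, f = 20, h = 20.
P40 = 200 + ((31.6 − 31)/20)·20 = 200 + 0.6 = 200.6.

200.60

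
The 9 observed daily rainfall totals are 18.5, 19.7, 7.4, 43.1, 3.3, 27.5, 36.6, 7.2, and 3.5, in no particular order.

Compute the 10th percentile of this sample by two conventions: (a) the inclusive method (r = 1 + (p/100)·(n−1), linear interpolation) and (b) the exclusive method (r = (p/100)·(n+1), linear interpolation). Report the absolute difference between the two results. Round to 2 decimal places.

0.16

Sorted: 3.3, 3.5, 7.2, 7.4, 18.5, 19.7, 27.5, 36.6, 43.1.
n = 9.
(a) r = 1.8; between ranks 1 (3.3) and 2 (3.5): 3.46.
(b) r = 1 → value at rank 1 = 3.3.
|3.46 − 3.3| = 0.16.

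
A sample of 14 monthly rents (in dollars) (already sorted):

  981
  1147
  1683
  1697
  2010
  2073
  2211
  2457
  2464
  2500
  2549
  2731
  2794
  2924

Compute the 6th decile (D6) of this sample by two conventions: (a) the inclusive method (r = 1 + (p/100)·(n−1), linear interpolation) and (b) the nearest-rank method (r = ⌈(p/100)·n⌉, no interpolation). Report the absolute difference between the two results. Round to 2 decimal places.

1.40

n = 14.
(a) r = 8.8; between ranks 8 (2457) and 9 (2464): 2462.6.
(b) the nearest-rank method: rank 9 → 2464.
|2462.6 − 2464| = 1.4.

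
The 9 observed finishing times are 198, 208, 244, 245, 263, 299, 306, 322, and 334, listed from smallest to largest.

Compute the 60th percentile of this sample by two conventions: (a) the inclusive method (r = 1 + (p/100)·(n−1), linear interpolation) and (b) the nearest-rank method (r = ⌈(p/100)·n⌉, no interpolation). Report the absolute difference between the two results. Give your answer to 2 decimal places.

7.20

n = 9.
(a) r = 5.8; between ranks 5 (263) and 6 (299): 291.8.
(b) the nearest-rank method: rank 6 → 299.
|291.8 − 299| = 7.2.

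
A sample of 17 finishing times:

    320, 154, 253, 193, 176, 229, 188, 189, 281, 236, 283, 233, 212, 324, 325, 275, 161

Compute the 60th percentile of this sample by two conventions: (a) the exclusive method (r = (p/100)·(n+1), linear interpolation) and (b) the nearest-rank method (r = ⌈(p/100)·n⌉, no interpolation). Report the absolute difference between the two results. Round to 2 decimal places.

Sorted: 154, 161, 176, 188, 189, 193, 212, 229, 233, 236, 253, 275, 281, 283, 320, 324, 325.
n = 17.
(a) r = 10.8; between ranks 10 (236) and 11 (253): 249.6.
(b) the nearest-rank method: rank 11 → 253.
|249.6 − 253| = 3.4.

3.40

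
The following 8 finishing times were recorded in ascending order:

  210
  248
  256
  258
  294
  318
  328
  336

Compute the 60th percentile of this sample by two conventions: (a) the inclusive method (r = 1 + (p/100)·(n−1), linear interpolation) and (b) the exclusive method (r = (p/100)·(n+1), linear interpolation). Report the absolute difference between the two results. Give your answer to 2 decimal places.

n = 8.
(a) r = 5.2; between ranks 5 (294) and 6 (318): 298.8.
(b) r = 5.4; between ranks 5 (294) and 6 (318): 303.6.
|298.8 − 303.6| = 4.8.

4.80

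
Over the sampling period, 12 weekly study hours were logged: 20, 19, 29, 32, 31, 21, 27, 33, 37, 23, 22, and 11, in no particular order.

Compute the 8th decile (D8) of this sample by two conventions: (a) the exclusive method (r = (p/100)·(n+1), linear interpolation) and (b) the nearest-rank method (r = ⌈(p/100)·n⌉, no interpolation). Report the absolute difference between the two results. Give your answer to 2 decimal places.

Sorted: 11, 19, 20, 21, 22, 23, 27, 29, 31, 32, 33, 37.
n = 12.
(a) r = 10.4; between ranks 10 (32) and 11 (33): 32.4.
(b) the nearest-rank method: rank 10 → 32.
|32.4 − 32| = 0.4.

0.40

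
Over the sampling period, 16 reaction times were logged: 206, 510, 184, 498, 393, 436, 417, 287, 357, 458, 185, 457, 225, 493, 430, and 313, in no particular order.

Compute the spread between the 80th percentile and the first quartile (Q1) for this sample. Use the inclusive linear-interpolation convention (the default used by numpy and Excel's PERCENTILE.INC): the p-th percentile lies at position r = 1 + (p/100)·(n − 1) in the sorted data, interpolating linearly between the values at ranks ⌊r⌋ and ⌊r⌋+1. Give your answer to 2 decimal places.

186.50

Sorted: 184, 185, 206, 225, 287, 313, 357, 393, 417, 430, 436, 457, 458, 493, 498, 510.
n = 16.
P25: r = 4.75; ranks 4–5 are 225, 287; interpolating gives 271.5.
P80: r = 13 (integer) → 458.
Difference: 458 − 271.5 = 186.5.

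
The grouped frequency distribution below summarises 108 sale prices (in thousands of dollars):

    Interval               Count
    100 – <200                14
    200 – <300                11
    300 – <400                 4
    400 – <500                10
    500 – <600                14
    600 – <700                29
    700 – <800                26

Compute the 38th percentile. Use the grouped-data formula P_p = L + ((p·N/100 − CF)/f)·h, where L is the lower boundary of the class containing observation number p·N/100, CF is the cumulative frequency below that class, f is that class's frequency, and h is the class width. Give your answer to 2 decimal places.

514.57

N = 108; target position k = 38/100 · 108 = 41.04.
Cumulative frequencies: 14, 25, 29, 39, 53, 82, 108.
Observation 41.04 falls in the class 500 – <600.
L = 500, CF = 39, f = 14, h = 100.
P38 = 500 + ((41.04 − 39)/14)·100 = 500 + 14.5714 = 514.571.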